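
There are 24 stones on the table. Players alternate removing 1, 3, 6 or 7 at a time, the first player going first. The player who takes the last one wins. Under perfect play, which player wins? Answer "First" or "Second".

Mark each pile size as W (mover wins) or L (mover loses):
i:   0  1  2  3  4  5  6  7  8  9 10 11 12 13 14 15 16 17 18 19 20 21 22 23 24
     L  W  L  W  L  W  W  W  W  W  W  W  L  W  L  W  L  W  W  W  W  W  W  W  L
Position 24 is L, so the second player wins.

Second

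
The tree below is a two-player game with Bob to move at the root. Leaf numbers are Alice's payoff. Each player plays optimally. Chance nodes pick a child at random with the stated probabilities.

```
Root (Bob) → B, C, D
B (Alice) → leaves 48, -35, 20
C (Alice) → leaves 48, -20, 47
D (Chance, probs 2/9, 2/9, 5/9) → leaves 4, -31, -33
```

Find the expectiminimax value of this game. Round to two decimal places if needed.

B (Alice): max(48, -35, 20) = 48
C (Alice): max(48, -20, 47) = 48
D (Chance): 2/9·4 + 2/9·-31 + 5/9·-33 = -24.33
Root (Bob): min(48, 48, -24.33) = -24.33

-24.33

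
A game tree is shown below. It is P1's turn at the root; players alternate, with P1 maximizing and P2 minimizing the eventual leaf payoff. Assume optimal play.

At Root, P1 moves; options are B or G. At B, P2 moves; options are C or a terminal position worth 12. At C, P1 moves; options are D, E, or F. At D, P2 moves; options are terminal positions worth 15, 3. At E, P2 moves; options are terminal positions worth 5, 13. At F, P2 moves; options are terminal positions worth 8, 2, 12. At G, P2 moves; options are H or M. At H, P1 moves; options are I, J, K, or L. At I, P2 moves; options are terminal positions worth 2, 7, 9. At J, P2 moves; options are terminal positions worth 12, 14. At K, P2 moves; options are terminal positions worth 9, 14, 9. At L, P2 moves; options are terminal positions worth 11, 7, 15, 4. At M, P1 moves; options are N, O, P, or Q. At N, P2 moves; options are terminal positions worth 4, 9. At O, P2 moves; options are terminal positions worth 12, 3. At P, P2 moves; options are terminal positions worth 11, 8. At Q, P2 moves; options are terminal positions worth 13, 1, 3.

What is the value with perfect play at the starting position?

8

D (P2): min(15, 3) = 3
E (P2): min(5, 13) = 5
F (P2): min(8, 2, 12) = 2
C (P1): max(3, 5, 2) = 5
B (P2): min(5, 12) = 5
I (P2): min(2, 7, 9) = 2
J (P2): min(12, 14) = 12
K (P2): min(9, 14, 9) = 9
L (P2): min(11, 7, 15, 4) = 4
H (P1): max(2, 12, 9, 4) = 12
N (P2): min(4, 9) = 4
O (P2): min(12, 3) = 3
P (P2): min(11, 8) = 8
Q (P2): min(13, 1, 3) = 1
M (P1): max(4, 3, 8, 1) = 8
G (P2): min(12, 8) = 8
Root (P1): max(5, 8) = 8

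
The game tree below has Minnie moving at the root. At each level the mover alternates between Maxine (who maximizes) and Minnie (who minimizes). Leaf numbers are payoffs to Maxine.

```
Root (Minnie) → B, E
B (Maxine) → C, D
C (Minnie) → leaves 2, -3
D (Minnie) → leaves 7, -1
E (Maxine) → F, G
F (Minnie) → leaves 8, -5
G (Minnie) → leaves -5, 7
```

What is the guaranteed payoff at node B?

C: min(2, -3) = -3
D: min(7, -1) = -1
B: max(-3, -1) = -1

-1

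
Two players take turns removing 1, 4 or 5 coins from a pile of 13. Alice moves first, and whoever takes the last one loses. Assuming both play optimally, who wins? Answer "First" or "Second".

First

Compute winning (W) and losing (L) positions by backward induction:
i:   0  1  2  3  4  5  6  7  8  9 10 11 12 13
     W  L  W  L  W  W  W  W  W  L  W  L  W  W
Position 13 is W, so the first player wins.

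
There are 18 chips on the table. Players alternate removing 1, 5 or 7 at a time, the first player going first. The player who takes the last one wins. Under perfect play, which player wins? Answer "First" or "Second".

Compute winning (W) and losing (L) positions by backward induction:
i:   0  1  2  3  4  5  6  7  8  9 10 11 12 13 14 15 16 17 18
     L  W  L  W  L  W  L  W  L  W  L  W  L  W  L  W  L  W  L
Position 18 is L, so the second player wins.

Second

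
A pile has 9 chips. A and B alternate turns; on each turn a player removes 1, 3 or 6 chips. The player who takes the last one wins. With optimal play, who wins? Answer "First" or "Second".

i:   0  1  2  3  4  5  6  7  8  9
     L  W  L  W  L  W  W  W  W  L
Position 9 is L, so the second player wins.

Second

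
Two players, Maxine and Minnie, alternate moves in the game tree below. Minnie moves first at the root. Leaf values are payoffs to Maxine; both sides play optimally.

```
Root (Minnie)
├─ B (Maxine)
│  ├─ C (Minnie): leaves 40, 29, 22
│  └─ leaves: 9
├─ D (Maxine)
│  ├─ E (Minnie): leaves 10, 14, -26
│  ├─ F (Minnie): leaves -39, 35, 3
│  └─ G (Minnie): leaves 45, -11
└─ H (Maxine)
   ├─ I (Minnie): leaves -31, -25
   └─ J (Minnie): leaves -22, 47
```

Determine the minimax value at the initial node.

-22

C (Minnie): min(40, 29, 22) = 22
B (Maxine): max(22, 9) = 22
E (Minnie): min(10, 14, -26) = -26
F (Minnie): min(-39, 35, 3) = -39
G (Minnie): min(45, -11) = -11
D (Maxine): max(-26, -39, -11) = -11
I (Minnie): min(-31, -25) = -31
J (Minnie): min(-22, 47) = -22
H (Maxine): max(-31, -22) = -22
Root (Minnie): min(22, -11, -22) = -22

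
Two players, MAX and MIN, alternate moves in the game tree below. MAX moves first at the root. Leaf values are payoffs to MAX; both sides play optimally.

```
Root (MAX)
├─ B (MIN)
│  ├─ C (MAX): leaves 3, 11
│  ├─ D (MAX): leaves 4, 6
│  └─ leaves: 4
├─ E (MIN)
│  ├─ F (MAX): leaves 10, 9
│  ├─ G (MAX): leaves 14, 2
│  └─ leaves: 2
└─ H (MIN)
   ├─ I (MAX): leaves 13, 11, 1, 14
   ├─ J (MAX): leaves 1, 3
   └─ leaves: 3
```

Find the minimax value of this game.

C (MAX): max(3, 11) = 11
D (MAX): max(4, 6) = 6
B (MIN): min(11, 6, 4) = 4
F (MAX): max(10, 9) = 10
G (MAX): max(14, 2) = 14
E (MIN): min(10, 14, 2) = 2
I (MAX): max(13, 11, 1, 14) = 14
J (MAX): max(1, 3) = 3
H (MIN): min(14, 3, 3) = 3
Root (MAX): max(4, 2, 3) = 4

4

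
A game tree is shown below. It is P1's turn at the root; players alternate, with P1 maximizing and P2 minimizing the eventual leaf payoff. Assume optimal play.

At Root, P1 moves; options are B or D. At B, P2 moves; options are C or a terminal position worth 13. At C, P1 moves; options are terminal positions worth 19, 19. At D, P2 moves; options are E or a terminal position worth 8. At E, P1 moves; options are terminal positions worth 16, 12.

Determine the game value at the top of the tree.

C (P1): max(19, 19) = 19
B (P2): min(19, 13) = 13
E (P1): max(16, 12) = 16
D (P2): min(16, 8) = 8
Root (P1): max(13, 8) = 13

13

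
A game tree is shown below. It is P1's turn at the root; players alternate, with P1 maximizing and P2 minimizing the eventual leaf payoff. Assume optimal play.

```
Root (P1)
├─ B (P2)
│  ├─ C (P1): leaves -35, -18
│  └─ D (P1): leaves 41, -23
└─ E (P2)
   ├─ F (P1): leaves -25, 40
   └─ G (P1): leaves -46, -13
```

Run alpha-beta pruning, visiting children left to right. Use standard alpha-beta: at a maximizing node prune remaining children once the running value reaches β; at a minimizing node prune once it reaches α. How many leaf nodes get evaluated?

C [α=-∞,β=+∞]: v=-18
D [α=-∞,β=-18]: v=41 after child 1 ≥ β → β-cutoff, skip 1
B [α=-∞,β=+∞]: v=-18
F [α=-18,β=+∞]: v=40
G [α=-18,β=40]: v=-13
E [α=-18,β=+∞]: v=-13
Root [α=-∞,β=+∞]: v=-13
Leaves evaluated: 7 of 8.

7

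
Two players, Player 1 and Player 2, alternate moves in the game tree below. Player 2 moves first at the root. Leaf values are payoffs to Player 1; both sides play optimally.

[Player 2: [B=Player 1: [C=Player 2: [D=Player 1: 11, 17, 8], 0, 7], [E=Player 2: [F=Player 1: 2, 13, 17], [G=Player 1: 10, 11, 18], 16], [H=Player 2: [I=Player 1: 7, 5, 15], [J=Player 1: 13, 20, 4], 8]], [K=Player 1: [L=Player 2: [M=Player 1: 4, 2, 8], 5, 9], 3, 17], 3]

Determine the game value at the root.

3

D (Player 1): max(11, 17, 8) = 17
C (Player 2): min(17, 0, 7) = 0
F (Player 1): max(2, 13, 17) = 17
G (Player 1): max(10, 11, 18) = 18
E (Player 2): min(17, 18, 16) = 16
I (Player 1): max(7, 5, 15) = 15
J (Player 1): max(13, 20, 4) = 20
H (Player 2): min(15, 20, 8) = 8
B (Player 1): max(0, 16, 8) = 16
M (Player 1): max(4, 2, 8) = 8
L (Player 2): min(8, 5, 9) = 5
K (Player 1): max(5, 3, 17) = 17
Root (Player 2): min(16, 17, 3) = 3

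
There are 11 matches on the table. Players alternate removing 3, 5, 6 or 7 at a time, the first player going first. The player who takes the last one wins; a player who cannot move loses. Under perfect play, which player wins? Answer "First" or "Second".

Positions where the player to move wins (W) vs loses (L):
i:   0  1  2  3  4  5  6  7  8  9 10 11
     L  L  L  W  W  W  W  W  W  W  L  L
Position 11 is L, so the second player wins.

Second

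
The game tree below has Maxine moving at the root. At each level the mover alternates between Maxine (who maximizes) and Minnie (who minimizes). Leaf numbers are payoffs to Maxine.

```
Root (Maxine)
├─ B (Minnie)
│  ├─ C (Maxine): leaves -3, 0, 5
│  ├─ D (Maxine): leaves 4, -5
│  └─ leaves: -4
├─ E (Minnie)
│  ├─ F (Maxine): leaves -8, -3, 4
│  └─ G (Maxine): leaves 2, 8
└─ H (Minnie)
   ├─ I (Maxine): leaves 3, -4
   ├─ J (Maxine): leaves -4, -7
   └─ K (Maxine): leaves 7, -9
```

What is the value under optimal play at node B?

C: max(-3, 0, 5) = 5
D: max(4, -5) = 4
B: min(5, 4, -4) = -4

-4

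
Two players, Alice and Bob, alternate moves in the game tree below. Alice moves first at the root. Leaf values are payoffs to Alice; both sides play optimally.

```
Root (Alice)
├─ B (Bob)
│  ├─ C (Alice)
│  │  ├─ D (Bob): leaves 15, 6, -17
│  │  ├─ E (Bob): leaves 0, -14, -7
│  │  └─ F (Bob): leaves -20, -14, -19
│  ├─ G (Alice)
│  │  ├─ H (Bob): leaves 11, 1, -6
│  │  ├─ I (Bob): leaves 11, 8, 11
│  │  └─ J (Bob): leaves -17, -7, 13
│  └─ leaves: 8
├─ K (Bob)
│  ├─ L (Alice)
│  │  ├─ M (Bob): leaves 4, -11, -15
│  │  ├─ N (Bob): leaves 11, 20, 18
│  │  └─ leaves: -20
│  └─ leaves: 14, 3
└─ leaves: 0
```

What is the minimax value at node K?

M: min(4, -11, -15) = -15
N: min(11, 20, 18) = 11
L: max(-15, 11, -20) = 11
K: min(11, 14, 3) = 3

3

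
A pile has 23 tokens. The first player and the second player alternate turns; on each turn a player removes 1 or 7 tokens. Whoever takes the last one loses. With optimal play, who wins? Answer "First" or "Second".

Second

Compute winning (W) and losing (L) positions by backward induction:
i:   0  1  2  3  4  5  6  7  8  9 10 11 12 13 14 15 16 17 18 19 20 21 22 23
     W  L  W  L  W  L  W  L  W  L  W  L  W  L  W  L  W  L  W  L  W  L  W  L
Position 23 is L, so the second player wins.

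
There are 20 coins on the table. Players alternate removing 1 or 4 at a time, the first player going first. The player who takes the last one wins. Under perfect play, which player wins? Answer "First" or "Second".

W/L table (W = player to move can force a win):
i:   0  1  2  3  4  5  6  7  8  9 10 11 12 13 14 15 16 17 18 19 20
     L  W  L  W  W  L  W  L  W  W  L  W  L  W  W  L  W  L  W  W  L
Position 20 is L, so the second player wins.

Second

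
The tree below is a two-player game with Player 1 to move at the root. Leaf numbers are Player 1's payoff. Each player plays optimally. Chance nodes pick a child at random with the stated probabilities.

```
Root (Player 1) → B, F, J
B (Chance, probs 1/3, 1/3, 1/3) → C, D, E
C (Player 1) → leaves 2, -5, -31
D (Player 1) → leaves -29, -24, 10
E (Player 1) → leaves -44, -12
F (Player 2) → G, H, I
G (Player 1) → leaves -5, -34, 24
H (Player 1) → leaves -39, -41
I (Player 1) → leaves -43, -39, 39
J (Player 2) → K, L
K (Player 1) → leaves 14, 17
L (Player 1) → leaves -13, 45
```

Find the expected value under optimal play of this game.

C (Player 1): max(2, -5, -31) = 2
D (Player 1): max(-29, -24, 10) = 10
E (Player 1): max(-44, -12) = -12
B (Chance): 1/3·2 + 1/3·10 + 1/3·-12 = 0
G (Player 1): max(-5, -34, 24) = 24
H (Player 1): max(-39, -41) = -39
I (Player 1): max(-43, -39, 39) = 39
F (Player 2): min(24, -39, 39) = -39
K (Player 1): max(14, 17) = 17
L (Player 1): max(-13, 45) = 45
J (Player 2): min(17, 45) = 17
Root (Player 1): max(0, -39, 17) = 17

17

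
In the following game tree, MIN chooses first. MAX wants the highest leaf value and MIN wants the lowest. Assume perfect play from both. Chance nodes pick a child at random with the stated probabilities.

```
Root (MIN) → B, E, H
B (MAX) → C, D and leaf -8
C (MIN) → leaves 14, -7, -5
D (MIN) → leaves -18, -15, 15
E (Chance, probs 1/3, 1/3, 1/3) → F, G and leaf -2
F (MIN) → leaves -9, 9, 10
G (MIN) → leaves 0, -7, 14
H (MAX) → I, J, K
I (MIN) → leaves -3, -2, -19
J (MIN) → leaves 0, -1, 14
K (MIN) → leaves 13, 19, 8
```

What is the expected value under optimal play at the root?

-7

C (MIN): min(14, -7, -5) = -7
D (MIN): min(-18, -15, 15) = -18
B (MAX): max(-7, -18, -8) = -7
F (MIN): min(-9, 9, 10) = -9
G (MIN): min(0, -7, 14) = -7
E (Chance): 1/3·-9 + 1/3·-7 + 1/3·-2 = -6
I (MIN): min(-3, -2, -19) = -19
J (MIN): min(0, -1, 14) = -1
K (MIN): min(13, 19, 8) = 8
H (MAX): max(-19, -1, 8) = 8
Root (MIN): min(-7, -6, 8) = -7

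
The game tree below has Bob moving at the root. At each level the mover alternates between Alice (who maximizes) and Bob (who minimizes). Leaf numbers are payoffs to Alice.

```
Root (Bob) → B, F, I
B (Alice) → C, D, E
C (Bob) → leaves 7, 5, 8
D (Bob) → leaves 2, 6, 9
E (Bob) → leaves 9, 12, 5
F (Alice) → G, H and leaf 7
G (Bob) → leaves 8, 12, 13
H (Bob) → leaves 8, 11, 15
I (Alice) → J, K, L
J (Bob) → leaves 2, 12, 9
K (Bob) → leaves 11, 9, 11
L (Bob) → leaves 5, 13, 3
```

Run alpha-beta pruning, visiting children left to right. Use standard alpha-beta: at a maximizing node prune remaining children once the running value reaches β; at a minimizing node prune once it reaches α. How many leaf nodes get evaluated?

16

C [α=-∞,β=+∞]: v=5
D [α=5,β=+∞]: v=2 after child 1 ≤ α → α-cutoff, skip 2
E [α=5,β=+∞]: v=5
B [α=-∞,β=+∞]: v=5
G [α=-∞,β=5]: v=8
F [α=-∞,β=5]: v=8 after child 1 ≥ β → β-cutoff, skip 2
J [α=-∞,β=5]: v=2
K [α=2,β=5]: v=9
I [α=-∞,β=5]: v=9 after child 2 ≥ β → β-cutoff, skip 1
Root [α=-∞,β=+∞]: v=5
Leaves evaluated: 16 of 25.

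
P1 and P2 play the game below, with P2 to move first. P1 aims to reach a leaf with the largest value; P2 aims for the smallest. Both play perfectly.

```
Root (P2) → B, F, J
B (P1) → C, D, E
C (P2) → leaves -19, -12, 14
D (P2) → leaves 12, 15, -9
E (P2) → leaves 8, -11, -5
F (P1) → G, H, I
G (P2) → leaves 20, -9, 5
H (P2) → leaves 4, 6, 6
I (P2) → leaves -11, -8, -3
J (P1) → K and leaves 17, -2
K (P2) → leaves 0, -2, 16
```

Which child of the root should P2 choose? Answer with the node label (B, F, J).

B

C (P2): min(-19, -12, 14) = -19
D (P2): min(12, 15, -9) = -9
E (P2): min(8, -11, -5) = -11
B (P1): max(-19, -9, -11) = -9
G (P2): min(20, -9, 5) = -9
H (P2): min(4, 6, 6) = 4
I (P2): min(-11, -8, -3) = -11
F (P1): max(-9, 4, -11) = 4
K (P2): min(0, -2, 16) = -2
J (P1): max(-2, 17, -2) = 17
Root (P2): min(-9, 4, 17) = -9
P2 picks the child with the lowest value: B (value -9).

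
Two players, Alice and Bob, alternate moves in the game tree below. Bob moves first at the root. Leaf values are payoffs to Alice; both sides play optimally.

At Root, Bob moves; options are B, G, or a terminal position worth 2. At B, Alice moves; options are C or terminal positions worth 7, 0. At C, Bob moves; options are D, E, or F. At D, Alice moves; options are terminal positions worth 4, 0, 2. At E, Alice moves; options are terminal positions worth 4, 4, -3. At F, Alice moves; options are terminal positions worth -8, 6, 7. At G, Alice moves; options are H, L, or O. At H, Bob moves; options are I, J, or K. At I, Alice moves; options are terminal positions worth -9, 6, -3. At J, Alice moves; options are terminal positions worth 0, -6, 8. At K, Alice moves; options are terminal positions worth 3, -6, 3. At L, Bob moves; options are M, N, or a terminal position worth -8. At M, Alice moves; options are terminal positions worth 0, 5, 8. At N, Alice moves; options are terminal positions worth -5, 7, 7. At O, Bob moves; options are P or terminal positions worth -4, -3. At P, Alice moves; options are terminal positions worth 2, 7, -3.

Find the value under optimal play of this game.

D (Alice): max(4, 0, 2) = 4
E (Alice): max(4, 4, -3) = 4
F (Alice): max(-8, 6, 7) = 7
C (Bob): min(4, 4, 7) = 4
B (Alice): max(4, 7, 0) = 7
I (Alice): max(-9, 6, -3) = 6
J (Alice): max(0, -6, 8) = 8
K (Alice): max(3, -6, 3) = 3
H (Bob): min(6, 8, 3) = 3
M (Alice): max(0, 5, 8) = 8
N (Alice): max(-5, 7, 7) = 7
L (Bob): min(8, 7, -8) = -8
P (Alice): max(2, 7, -3) = 7
O (Bob): min(7, -4, -3) = -4
G (Alice): max(3, -8, -4) = 3
Root (Bob): min(7, 3, 2) = 2

2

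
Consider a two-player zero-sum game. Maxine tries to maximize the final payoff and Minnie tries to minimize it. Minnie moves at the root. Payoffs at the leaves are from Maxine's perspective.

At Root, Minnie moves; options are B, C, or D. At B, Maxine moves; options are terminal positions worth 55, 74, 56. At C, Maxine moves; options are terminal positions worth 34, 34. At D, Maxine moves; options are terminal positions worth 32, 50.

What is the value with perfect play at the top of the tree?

34

B (Maxine): max(55, 74, 56) = 74
C (Maxine): max(34, 34) = 34
D (Maxine): max(32, 50) = 50
Root (Minnie): min(74, 34, 50) = 34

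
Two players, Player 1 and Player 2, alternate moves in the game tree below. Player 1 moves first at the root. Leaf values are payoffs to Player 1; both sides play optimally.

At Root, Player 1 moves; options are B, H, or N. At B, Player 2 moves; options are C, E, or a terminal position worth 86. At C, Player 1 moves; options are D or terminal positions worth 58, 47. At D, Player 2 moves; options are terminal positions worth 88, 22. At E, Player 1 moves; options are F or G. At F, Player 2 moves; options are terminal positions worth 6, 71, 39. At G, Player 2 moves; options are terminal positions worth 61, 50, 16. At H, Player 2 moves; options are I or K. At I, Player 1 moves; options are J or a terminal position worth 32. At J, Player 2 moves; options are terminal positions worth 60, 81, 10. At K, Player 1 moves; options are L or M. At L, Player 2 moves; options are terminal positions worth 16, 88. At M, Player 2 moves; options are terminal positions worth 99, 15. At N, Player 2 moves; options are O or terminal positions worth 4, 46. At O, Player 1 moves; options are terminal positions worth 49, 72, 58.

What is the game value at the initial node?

D (Player 2): min(88, 22) = 22
C (Player 1): max(22, 58, 47) = 58
F (Player 2): min(6, 71, 39) = 6
G (Player 2): min(61, 50, 16) = 16
E (Player 1): max(6, 16) = 16
B (Player 2): min(58, 16, 86) = 16
J (Player 2): min(60, 81, 10) = 10
I (Player 1): max(10, 32) = 32
L (Player 2): min(16, 88) = 16
M (Player 2): min(99, 15) = 15
K (Player 1): max(16, 15) = 16
H (Player 2): min(32, 16) = 16
O (Player 1): max(49, 72, 58) = 72
N (Player 2): min(72, 4, 46) = 4
Root (Player 1): max(16, 16, 4) = 16

16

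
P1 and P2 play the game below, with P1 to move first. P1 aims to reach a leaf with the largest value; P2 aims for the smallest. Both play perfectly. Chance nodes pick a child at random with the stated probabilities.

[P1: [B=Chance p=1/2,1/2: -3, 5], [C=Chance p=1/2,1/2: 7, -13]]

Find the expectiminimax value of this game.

B (Chance): 1/2·-3 + 1/2·5 = 1
C (Chance): 1/2·7 + 1/2·-13 = -3
Root (P1): max(1, -3) = 1

1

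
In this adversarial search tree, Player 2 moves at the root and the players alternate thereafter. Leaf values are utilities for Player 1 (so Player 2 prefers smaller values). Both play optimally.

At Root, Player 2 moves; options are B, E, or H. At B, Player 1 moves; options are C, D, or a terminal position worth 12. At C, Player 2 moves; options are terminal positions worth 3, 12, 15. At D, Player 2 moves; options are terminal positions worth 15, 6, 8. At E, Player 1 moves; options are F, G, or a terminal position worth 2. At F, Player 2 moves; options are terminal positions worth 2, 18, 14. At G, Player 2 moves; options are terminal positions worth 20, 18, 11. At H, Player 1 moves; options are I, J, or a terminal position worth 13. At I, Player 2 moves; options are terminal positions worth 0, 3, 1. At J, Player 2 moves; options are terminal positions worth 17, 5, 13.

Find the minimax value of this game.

C (Player 2): min(3, 12, 15) = 3
D (Player 2): min(15, 6, 8) = 6
B (Player 1): max(3, 6, 12) = 12
F (Player 2): min(2, 18, 14) = 2
G (Player 2): min(20, 18, 11) = 11
E (Player 1): max(2, 11, 2) = 11
I (Player 2): min(0, 3, 1) = 0
J (Player 2): min(17, 5, 13) = 5
H (Player 1): max(0, 5, 13) = 13
Root (Player 2): min(12, 11, 13) = 11

11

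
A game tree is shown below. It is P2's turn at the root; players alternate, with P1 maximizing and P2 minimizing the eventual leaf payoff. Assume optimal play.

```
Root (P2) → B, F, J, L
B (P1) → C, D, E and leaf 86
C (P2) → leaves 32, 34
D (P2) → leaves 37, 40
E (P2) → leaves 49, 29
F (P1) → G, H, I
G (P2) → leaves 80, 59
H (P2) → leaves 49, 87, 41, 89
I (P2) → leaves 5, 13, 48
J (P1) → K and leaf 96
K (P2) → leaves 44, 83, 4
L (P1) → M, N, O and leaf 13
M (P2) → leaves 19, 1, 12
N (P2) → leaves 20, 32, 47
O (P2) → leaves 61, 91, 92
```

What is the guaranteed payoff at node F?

59

G: min(80, 59) = 59
H: min(49, 87, 41, 89) = 41
I: min(5, 13, 48) = 5
F: max(59, 41, 5) = 59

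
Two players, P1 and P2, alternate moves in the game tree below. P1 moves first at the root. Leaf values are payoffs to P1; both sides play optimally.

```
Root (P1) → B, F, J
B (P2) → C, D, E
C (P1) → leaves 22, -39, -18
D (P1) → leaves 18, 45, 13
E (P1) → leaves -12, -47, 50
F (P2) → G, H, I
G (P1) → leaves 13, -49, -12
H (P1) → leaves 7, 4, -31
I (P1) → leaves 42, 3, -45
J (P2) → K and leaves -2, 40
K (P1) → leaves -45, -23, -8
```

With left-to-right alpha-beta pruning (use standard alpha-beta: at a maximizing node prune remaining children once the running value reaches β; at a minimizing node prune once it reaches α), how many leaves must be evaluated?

C [α=-∞,β=+∞]: v=22
D [α=-∞,β=22]: v=45 after child 2 ≥ β → β-cutoff, skip 1
E [α=-∞,β=22]: v=50
B [α=-∞,β=+∞]: v=22
G [α=22,β=+∞]: v=13
F [α=22,β=+∞]: v=13 after child 1 ≤ α → α-cutoff, skip 2
K [α=22,β=+∞]: v=-8
J [α=22,β=+∞]: v=-8 after child 1 ≤ α → α-cutoff, skip 2
Root [α=-∞,β=+∞]: v=22
Leaves evaluated: 14 of 23.

14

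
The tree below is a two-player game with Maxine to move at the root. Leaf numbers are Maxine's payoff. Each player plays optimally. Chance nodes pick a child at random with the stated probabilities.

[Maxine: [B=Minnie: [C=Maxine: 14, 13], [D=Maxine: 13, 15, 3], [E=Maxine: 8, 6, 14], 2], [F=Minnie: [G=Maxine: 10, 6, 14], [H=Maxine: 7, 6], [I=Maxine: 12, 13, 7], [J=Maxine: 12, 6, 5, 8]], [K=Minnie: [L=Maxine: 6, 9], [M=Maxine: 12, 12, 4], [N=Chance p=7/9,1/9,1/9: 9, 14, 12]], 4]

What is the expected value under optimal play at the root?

C (Maxine): max(14, 13) = 14
D (Maxine): max(13, 15, 3) = 15
E (Maxine): max(8, 6, 14) = 14
B (Minnie): min(14, 15, 14, 2) = 2
G (Maxine): max(10, 6, 14) = 14
H (Maxine): max(7, 6) = 7
I (Maxine): max(12, 13, 7) = 13
J (Maxine): max(12, 6, 5, 8) = 12
F (Minnie): min(14, 7, 13, 12) = 7
L (Maxine): max(6, 9) = 9
M (Maxine): max(12, 12, 4) = 12
N (Chance): 7/9·9 + 1/9·14 + 1/9·12 = 9.89
K (Minnie): min(9, 12, 9.89) = 9
Root (Maxine): max(2, 7, 9, 4) = 9

9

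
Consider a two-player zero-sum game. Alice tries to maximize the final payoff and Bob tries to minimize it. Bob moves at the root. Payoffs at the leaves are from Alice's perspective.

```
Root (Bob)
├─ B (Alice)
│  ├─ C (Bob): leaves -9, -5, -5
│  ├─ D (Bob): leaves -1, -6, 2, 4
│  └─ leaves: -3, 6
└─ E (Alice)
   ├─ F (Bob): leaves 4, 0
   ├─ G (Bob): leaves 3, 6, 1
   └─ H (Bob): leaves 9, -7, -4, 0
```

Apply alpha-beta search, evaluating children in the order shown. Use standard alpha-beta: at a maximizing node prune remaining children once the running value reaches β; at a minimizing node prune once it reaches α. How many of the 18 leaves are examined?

C [α=-∞,β=+∞]: v=-9
D [α=-9,β=+∞]: v=-6
B [α=-∞,β=+∞]: v=6
F [α=-∞,β=6]: v=0
G [α=0,β=6]: v=1
H [α=1,β=6]: v=-7 after child 2 ≤ α → α-cutoff, skip 2
E [α=-∞,β=6]: v=1
Root [α=-∞,β=+∞]: v=1
Leaves evaluated: 16 of 18.

16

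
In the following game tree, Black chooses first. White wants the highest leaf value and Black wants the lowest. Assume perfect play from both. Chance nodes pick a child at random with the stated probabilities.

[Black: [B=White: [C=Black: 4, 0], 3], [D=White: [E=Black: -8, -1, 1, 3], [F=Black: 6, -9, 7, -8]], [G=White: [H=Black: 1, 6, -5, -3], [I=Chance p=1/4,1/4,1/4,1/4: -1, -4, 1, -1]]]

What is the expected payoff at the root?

-8

C (Black): min(4, 0) = 0
B (White): max(0, 3) = 3
E (Black): min(-8, -1, 1, 3) = -8
F (Black): min(6, -9, 7, -8) = -9
D (White): max(-8, -9) = -8
H (Black): min(1, 6, -5, -3) = -5
I (Chance): 1/4·-1 + 1/4·-4 + 1/4·1 + 1/4·-1 = -1.25
G (White): max(-5, -1.25) = -1.25
Root (Black): min(3, -8, -1.25) = -8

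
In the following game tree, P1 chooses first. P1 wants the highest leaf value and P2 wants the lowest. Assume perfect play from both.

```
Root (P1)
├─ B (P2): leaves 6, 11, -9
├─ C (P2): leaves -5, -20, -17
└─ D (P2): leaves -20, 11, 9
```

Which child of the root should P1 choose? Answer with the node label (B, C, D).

B (P2): min(6, 11, -9) = -9
C (P2): min(-5, -20, -17) = -20
D (P2): min(-20, 11, 9) = -20
Root (P1): max(-9, -20, -20) = -9
P1 picks the child with the highest value: B (value -9).

B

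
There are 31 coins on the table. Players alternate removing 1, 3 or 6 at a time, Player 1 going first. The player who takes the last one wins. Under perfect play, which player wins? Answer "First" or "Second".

W/L table (W = player to move can force a win):
i:   0  1  2  3  4  5  6  7  8  9 10 11 12 13 14 15 16 17 18 19 20 21 22 23 24 25 26 27 28 29 30 31
     L  W  L  W  L  W  W  W  W  L  W  L  W  L  W  W  W  W  L  W  L  W  L  W  W  W  W  L  W  L  W  L
Position 31 is L, so the second player wins.

Second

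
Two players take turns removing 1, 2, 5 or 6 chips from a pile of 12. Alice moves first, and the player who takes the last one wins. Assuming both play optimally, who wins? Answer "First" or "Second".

First

i:   0  1  2  3  4  5  6  7  8  9 10 11 12
     L  W  W  L  W  W  W  L  W  W  L  W  W
Position 12 is W, so the first player wins.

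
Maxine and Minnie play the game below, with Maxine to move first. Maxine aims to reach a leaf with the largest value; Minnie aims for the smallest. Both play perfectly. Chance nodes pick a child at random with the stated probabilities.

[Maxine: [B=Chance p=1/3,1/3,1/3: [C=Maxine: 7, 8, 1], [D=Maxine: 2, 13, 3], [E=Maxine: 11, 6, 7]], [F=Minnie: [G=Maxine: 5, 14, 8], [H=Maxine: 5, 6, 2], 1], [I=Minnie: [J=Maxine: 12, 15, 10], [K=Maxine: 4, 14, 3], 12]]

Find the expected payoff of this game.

12

C (Maxine): max(7, 8, 1) = 8
D (Maxine): max(2, 13, 3) = 13
E (Maxine): max(11, 6, 7) = 11
B (Chance): 1/3·8 + 1/3·13 + 1/3·11 = 10.67
G (Maxine): max(5, 14, 8) = 14
H (Maxine): max(5, 6, 2) = 6
F (Minnie): min(14, 6, 1) = 1
J (Maxine): max(12, 15, 10) = 15
K (Maxine): max(4, 14, 3) = 14
I (Minnie): min(15, 14, 12) = 12
Root (Maxine): max(10.67, 1, 12) = 12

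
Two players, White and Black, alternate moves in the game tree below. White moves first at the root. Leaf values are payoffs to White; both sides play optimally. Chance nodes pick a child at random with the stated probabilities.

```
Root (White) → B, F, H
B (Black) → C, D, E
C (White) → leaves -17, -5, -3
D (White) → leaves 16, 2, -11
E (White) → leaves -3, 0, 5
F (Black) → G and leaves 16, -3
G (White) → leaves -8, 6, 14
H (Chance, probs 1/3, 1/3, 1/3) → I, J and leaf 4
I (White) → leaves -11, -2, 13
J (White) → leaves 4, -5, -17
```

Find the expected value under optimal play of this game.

C (White): max(-17, -5, -3) = -3
D (White): max(16, 2, -11) = 16
E (White): max(-3, 0, 5) = 5
B (Black): min(-3, 16, 5) = -3
G (White): max(-8, 6, 14) = 14
F (Black): min(14, 16, -3) = -3
I (White): max(-11, -2, 13) = 13
J (White): max(4, -5, -17) = 4
H (Chance): 1/3·13 + 1/3·4 + 1/3·4 = 7
Root (White): max(-3, -3, 7) = 7

7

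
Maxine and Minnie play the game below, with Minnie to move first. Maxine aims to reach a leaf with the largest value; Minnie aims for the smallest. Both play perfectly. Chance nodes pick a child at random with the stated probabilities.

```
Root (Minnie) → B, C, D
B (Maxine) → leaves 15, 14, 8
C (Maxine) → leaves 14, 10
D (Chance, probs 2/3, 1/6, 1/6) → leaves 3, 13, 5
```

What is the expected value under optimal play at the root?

5

B (Maxine): max(15, 14, 8) = 15
C (Maxine): max(14, 10) = 14
D (Chance): 2/3·3 + 1/6·13 + 1/6·5 = 5
Root (Minnie): min(15, 14, 5) = 5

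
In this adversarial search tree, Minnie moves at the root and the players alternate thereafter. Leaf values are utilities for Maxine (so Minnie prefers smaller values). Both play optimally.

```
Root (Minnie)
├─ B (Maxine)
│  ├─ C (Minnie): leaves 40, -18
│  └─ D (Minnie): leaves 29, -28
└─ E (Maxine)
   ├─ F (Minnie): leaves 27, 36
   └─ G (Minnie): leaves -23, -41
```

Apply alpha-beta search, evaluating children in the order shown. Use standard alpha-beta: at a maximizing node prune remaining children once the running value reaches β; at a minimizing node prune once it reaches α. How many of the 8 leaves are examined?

6

C [α=-∞,β=+∞]: v=-18
D [α=-18,β=+∞]: v=-28
B [α=-∞,β=+∞]: v=-18
F [α=-∞,β=-18]: v=27
E [α=-∞,β=-18]: v=27 after child 1 ≥ β → β-cutoff, skip 1
Root [α=-∞,β=+∞]: v=-18
Leaves evaluated: 6 of 8.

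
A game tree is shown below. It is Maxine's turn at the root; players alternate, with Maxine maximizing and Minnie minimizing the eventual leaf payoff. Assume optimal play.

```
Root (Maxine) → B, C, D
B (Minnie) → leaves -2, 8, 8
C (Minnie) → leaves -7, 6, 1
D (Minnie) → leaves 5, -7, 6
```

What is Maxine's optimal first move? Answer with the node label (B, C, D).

B

B (Minnie): min(-2, 8, 8) = -2
C (Minnie): min(-7, 6, 1) = -7
D (Minnie): min(5, -7, 6) = -7
Root (Maxine): max(-2, -7, -7) = -2
Maxine picks the child with the highest value: B (value -2).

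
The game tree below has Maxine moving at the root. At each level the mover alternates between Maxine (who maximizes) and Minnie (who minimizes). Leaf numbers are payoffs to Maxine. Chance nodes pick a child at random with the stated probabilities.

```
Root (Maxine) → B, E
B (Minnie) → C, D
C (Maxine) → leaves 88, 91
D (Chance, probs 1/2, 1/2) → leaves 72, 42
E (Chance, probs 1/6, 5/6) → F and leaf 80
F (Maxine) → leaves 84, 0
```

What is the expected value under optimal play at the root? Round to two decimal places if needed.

80.67

C (Maxine): max(88, 91) = 91
D (Chance): 1/2·72 + 1/2·42 = 57
B (Minnie): min(91, 57) = 57
F (Maxine): max(84, 0) = 84
E (Chance): 1/6·84 + 5/6·80 = 80.67
Root (Maxine): max(57, 80.67) = 80.67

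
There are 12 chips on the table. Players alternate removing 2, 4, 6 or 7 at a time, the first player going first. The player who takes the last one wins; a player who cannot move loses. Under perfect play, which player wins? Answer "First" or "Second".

First

Positions where the player to move wins (W) vs loses (L):
i:   0  1  2  3  4  5  6  7  8  9 10 11 12
     L  L  W  W  W  W  W  W  W  L  L  W  W
Position 12 is W, so the first player wins.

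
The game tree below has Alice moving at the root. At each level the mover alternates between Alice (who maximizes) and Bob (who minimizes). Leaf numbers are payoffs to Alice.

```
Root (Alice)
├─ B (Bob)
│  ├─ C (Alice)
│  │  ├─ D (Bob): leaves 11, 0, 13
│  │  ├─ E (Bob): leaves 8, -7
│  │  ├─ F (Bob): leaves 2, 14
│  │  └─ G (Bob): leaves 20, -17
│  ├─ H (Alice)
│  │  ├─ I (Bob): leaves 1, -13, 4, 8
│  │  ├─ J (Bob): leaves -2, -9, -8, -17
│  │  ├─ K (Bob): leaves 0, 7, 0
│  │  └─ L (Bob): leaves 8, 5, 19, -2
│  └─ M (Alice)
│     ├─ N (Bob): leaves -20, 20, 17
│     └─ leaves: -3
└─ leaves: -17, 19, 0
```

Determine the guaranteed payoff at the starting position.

19

D (Bob): min(11, 0, 13) = 0
E (Bob): min(8, -7) = -7
F (Bob): min(2, 14) = 2
G (Bob): min(20, -17) = -17
C (Alice): max(0, -7, 2, -17) = 2
I (Bob): min(1, -13, 4, 8) = -13
J (Bob): min(-2, -9, -8, -17) = -17
K (Bob): min(0, 7, 0) = 0
L (Bob): min(8, 5, 19, -2) = -2
H (Alice): max(-13, -17, 0, -2) = 0
N (Bob): min(-20, 20, 17) = -20
M (Alice): max(-20, -3) = -3
B (Bob): min(2, 0, -3) = -3
Root (Alice): max(-3, -17, 19, 0) = 19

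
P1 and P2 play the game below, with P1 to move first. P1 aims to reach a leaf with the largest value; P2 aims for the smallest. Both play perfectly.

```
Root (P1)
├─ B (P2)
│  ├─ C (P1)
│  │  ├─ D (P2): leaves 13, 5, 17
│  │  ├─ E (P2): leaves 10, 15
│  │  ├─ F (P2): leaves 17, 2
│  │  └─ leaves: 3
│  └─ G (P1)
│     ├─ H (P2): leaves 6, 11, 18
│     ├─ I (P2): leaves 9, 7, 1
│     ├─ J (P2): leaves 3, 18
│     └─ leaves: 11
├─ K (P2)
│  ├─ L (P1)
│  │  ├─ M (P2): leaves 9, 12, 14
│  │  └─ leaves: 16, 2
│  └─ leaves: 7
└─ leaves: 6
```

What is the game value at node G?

H: min(6, 11, 18) = 6
I: min(9, 7, 1) = 1
J: min(3, 18) = 3
G: max(6, 1, 3, 11) = 11

11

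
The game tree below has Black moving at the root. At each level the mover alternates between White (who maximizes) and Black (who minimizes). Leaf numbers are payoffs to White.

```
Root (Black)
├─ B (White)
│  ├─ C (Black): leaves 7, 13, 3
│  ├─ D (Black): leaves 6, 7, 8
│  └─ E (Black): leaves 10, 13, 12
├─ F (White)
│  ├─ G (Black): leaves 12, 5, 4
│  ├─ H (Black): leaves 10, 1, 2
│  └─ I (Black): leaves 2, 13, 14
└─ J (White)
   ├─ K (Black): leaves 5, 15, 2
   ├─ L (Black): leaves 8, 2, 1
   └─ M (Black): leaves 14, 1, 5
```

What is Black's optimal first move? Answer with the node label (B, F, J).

J

C (Black): min(7, 13, 3) = 3
D (Black): min(6, 7, 8) = 6
E (Black): min(10, 13, 12) = 10
B (White): max(3, 6, 10) = 10
G (Black): min(12, 5, 4) = 4
H (Black): min(10, 1, 2) = 1
I (Black): min(2, 13, 14) = 2
F (White): max(4, 1, 2) = 4
K (Black): min(5, 15, 2) = 2
L (Black): min(8, 2, 1) = 1
M (Black): min(14, 1, 5) = 1
J (White): max(2, 1, 1) = 2
Root (Black): min(10, 4, 2) = 2
Black picks the child with the lowest value: J (value 2).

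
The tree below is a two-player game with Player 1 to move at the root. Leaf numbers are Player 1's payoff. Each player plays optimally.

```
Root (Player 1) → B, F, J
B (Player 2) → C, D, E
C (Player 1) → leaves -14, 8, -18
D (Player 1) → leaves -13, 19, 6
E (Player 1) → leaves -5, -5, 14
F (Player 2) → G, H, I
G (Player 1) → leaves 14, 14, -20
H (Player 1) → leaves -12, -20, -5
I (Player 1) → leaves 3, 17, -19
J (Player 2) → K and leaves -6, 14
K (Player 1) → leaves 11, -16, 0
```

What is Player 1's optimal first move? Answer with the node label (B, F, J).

B

C (Player 1): max(-14, 8, -18) = 8
D (Player 1): max(-13, 19, 6) = 19
E (Player 1): max(-5, -5, 14) = 14
B (Player 2): min(8, 19, 14) = 8
G (Player 1): max(14, 14, -20) = 14
H (Player 1): max(-12, -20, -5) = -5
I (Player 1): max(3, 17, -19) = 17
F (Player 2): min(14, -5, 17) = -5
K (Player 1): max(11, -16, 0) = 11
J (Player 2): min(11, -6, 14) = -6
Root (Player 1): max(8, -5, -6) = 8
Player 1 picks the child with the highest value: B (value 8).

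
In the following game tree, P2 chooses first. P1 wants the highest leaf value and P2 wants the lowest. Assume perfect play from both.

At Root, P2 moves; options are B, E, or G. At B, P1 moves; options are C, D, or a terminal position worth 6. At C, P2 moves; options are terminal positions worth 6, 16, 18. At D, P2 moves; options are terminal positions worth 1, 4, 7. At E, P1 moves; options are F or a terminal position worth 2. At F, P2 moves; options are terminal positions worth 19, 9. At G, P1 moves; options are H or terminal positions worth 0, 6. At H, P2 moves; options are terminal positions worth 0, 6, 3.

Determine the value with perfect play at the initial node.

6

C (P2): min(6, 16, 18) = 6
D (P2): min(1, 4, 7) = 1
B (P1): max(6, 1, 6) = 6
F (P2): min(19, 9) = 9
E (P1): max(9, 2) = 9
H (P2): min(0, 6, 3) = 0
G (P1): max(0, 0, 6) = 6
Root (P2): min(6, 9, 6) = 6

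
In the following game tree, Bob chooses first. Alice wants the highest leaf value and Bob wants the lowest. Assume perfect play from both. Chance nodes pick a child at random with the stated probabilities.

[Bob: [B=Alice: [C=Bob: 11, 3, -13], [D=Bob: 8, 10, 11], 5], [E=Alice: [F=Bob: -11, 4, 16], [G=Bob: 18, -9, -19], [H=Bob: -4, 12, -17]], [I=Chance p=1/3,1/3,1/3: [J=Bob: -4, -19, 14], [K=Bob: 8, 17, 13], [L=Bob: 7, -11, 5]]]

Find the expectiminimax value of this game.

-11

C (Bob): min(11, 3, -13) = -13
D (Bob): min(8, 10, 11) = 8
B (Alice): max(-13, 8, 5) = 8
F (Bob): min(-11, 4, 16) = -11
G (Bob): min(18, -9, -19) = -19
H (Bob): min(-4, 12, -17) = -17
E (Alice): max(-11, -19, -17) = -11
J (Bob): min(-4, -19, 14) = -19
K (Bob): min(8, 17, 13) = 8
L (Bob): min(7, -11, 5) = -11
I (Chance): 1/3·-19 + 1/3·8 + 1/3·-11 = -7.33
Root (Bob): min(8, -11, -7.33) = -11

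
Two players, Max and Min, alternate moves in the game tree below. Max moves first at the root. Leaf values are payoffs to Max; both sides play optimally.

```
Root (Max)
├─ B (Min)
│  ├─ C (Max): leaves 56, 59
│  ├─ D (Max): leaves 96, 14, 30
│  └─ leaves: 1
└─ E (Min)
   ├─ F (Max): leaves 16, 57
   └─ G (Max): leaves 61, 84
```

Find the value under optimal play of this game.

57

C (Max): max(56, 59) = 59
D (Max): max(96, 14, 30) = 96
B (Min): min(59, 96, 1) = 1
F (Max): max(16, 57) = 57
G (Max): max(61, 84) = 84
E (Min): min(57, 84) = 57
Root (Max): max(1, 57) = 57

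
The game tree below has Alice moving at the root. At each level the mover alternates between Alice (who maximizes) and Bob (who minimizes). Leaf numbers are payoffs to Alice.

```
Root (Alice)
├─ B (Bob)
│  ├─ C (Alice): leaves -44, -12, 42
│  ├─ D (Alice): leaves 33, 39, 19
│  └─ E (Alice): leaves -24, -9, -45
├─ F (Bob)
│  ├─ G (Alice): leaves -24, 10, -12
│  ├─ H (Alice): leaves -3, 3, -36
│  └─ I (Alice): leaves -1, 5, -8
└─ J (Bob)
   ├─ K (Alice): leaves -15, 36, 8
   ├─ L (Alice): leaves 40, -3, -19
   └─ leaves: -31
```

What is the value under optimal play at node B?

C: max(-44, -12, 42) = 42
D: max(33, 39, 19) = 39
E: max(-24, -9, -45) = -9
B: min(42, 39, -9) = -9

-9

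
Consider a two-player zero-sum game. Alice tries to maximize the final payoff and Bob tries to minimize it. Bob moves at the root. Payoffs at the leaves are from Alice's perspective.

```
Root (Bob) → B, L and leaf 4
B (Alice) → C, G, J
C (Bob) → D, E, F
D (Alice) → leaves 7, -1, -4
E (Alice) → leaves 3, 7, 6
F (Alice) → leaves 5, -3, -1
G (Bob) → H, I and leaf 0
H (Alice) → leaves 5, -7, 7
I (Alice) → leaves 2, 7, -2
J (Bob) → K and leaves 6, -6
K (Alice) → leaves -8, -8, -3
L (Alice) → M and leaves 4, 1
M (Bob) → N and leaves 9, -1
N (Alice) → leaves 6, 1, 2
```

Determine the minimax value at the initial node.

D (Alice): max(7, -1, -4) = 7
E (Alice): max(3, 7, 6) = 7
F (Alice): max(5, -3, -1) = 5
C (Bob): min(7, 7, 5) = 5
H (Alice): max(5, -7, 7) = 7
I (Alice): max(2, 7, -2) = 7
G (Bob): min(7, 7, 0) = 0
K (Alice): max(-8, -8, -3) = -3
J (Bob): min(-3, 6, -6) = -6
B (Alice): max(5, 0, -6) = 5
N (Alice): max(6, 1, 2) = 6
M (Bob): min(6, 9, -1) = -1
L (Alice): max(-1, 4, 1) = 4
Root (Bob): min(5, 4, 4) = 4

4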